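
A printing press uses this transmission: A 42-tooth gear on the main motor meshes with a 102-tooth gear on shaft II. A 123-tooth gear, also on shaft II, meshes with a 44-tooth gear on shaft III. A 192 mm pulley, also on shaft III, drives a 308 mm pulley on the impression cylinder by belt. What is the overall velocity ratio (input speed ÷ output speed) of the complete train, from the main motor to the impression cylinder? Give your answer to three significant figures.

1.39

Each stage contributes driven/driver: gear mesh 102/42 = 2.4286, gear mesh 44/123 = 0.35772, belt 308/192 = 1.6042.
Overall: 2.4286 × 0.35772 × 1.6042 = 1.3936.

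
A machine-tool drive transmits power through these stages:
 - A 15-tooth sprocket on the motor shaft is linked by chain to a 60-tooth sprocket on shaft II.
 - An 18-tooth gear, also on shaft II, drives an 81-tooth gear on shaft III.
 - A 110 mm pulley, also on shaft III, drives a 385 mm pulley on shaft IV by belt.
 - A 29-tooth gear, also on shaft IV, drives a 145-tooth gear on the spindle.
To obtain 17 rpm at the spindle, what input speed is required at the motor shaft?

5355 rpm

Overall ratio R = 4 × 4.5 × 3.5 × 5 = 315.
Required input speed = output speed × R = 17 × 315 = 5355 rpm.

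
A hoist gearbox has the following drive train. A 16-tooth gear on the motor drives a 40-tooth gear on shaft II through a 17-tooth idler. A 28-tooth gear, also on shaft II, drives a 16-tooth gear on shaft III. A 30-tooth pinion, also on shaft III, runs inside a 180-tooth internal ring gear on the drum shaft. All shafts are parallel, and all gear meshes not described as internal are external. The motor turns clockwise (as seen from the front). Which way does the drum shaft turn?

the motor → shaft II: driver → idler → driven is 2 external meshes, 2 reversals → CW.
shaft II → shaft III: external mesh, 1 reversal → CCW.
shaft III → the drum shaft: internal mesh, same direction → CCW.
3 reversals in total — an odd number — so the drum shaft turns opposite to the motor.

counterclockwise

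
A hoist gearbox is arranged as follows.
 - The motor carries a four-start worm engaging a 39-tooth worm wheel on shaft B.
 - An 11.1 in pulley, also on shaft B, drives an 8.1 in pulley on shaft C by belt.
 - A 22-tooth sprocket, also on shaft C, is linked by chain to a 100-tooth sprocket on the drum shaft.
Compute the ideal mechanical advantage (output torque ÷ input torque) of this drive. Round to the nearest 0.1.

32.3

Each stage contributes driven/driver: worm 39/4 = 9.75, belt 8.1/11.1 = 0.72973, chain 100/22 = 4.5455.
Overall: 9.75 × 0.72973 × 4.5455 = 32.34.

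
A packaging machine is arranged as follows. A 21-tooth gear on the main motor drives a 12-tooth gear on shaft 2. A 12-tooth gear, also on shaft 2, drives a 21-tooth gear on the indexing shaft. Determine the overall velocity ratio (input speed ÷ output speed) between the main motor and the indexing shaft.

Each stage contributes driven/driver: gear mesh 12/21 = 0.57143, gear mesh 21/12 = 1.75.
Overall: 0.57143 × 1.75 = 1.

1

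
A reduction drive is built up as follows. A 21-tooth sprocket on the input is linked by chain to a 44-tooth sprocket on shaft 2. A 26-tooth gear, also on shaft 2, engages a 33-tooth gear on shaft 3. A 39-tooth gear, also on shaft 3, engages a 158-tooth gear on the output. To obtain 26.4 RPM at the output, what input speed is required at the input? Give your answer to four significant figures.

Overall ratio R = 2.0952 × 1.2692 × 4.0513 = 10.774.
Required input speed = output speed × R = 26.4 × 10.774 = 284.43 RPM.

284.4 RPM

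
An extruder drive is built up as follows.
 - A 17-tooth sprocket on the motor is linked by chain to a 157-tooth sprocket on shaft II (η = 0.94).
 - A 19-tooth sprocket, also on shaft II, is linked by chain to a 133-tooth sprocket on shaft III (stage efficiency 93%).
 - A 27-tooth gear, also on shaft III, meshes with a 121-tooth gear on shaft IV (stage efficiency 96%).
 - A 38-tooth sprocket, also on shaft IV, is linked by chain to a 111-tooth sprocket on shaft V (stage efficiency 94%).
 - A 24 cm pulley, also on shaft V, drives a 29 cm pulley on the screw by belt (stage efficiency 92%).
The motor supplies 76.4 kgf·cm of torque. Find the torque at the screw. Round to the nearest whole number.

Chain: ratio = 157/17 = 9.2353; torque at shaft II = 76.4 × 9.2353 × 0.94 = 663.24 kgf·cm.
Chain: ratio = 133/19 = 7; torque at shaft III = 663.24 × 7 × 0.93 = 4317.7 kgf·cm.
Gear mesh: ratio = 121/27 = 4.4815; torque at shaft IV = 4317.7 × 4.4815 × 0.96 = 18576 kgf·cm.
Chain: ratio = 111/38 = 2.9211; torque at shaft V = 18576 × 2.9211 × 0.94 = 51005 kgf·cm.
Belt: ratio = 29/24 = 1.2083; torque at the screw = 51005 × 1.2083 × 0.92 = 56701 kgf·cm.

56701 kgf·cm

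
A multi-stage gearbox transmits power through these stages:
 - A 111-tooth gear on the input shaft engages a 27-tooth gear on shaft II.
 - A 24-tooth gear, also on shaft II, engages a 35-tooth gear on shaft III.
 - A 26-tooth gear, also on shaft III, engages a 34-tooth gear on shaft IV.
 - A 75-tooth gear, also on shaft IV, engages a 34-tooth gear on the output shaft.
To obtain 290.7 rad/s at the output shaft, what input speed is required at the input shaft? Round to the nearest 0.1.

Overall ratio R = 0.24324 × 1.4583 × 1.3077 × 0.45333 = 0.21029.
Required input speed = output speed × R = 290.7 × 0.21029 = 61.132 rad/s.

61.1 rad/s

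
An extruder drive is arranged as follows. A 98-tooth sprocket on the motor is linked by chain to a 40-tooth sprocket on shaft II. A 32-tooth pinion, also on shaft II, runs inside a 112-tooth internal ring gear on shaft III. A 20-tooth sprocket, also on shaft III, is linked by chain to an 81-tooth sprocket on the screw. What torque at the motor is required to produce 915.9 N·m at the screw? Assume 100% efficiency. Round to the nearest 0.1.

Overall ratio R = 0.40816 × 3.5 × 4.05 = 5.7857.
Input torque = output torque / R = 915.9 / 5.7857 = 158.3 N·m.

158.3 N·m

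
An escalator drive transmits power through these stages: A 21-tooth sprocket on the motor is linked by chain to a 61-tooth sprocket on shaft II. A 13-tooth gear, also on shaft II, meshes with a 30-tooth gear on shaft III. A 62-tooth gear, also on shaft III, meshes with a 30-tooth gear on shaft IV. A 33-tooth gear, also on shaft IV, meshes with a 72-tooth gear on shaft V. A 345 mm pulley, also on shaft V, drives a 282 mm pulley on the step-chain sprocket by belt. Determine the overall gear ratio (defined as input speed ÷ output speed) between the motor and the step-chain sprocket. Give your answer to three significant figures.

5.78

Each stage contributes driven/driver: chain 61/21 = 2.9048, gear mesh 30/13 = 2.3077, gear mesh 30/62 = 0.48387, gear mesh 72/33 = 2.1818, belt 282/345 = 0.81739.
Overall: 2.9048 × 2.3077 × 0.48387 × 2.1818 × 0.81739 = 5.7845.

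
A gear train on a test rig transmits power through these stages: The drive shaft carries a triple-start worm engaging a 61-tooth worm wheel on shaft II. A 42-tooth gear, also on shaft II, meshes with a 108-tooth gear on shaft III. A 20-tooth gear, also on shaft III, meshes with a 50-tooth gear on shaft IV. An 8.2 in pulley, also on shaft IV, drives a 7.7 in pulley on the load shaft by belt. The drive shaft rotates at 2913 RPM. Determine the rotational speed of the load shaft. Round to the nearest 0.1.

worm 61/3 = 20.333 → 2913/20.333 = 143.26 RPM
gear mesh 108/42 = 2.5714 → 143.26/2.5714 = 55.713 RPM
gear mesh 50/20 = 2.5 → 55.713/2.5 = 22.285 RPM
belt 7.7/8.2 = 0.93902 → 22.285/0.93902 = 23.732 RPM

23.7 RPM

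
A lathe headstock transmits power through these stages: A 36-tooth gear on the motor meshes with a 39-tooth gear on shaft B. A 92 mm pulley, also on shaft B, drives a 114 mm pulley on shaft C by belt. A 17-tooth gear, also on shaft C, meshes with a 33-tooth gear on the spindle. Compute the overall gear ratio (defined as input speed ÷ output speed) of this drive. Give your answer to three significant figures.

2.61

Each stage contributes driven/driver: gear mesh 39/36 = 1.0833, belt 114/92 = 1.2391, gear mesh 33/17 = 1.9412.
Overall: 1.0833 × 1.2391 × 1.9412 = 2.6058.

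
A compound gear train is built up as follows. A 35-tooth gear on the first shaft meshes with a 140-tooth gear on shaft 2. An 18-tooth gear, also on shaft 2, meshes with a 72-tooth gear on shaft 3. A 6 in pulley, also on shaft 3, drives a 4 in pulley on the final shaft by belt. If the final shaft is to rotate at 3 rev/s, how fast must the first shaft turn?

Overall ratio R = 4 × 4 × 0.66667 = 10.667.
Required input speed = output speed × R = 3 × 10.667 = 32 rev/s.

32 rev/s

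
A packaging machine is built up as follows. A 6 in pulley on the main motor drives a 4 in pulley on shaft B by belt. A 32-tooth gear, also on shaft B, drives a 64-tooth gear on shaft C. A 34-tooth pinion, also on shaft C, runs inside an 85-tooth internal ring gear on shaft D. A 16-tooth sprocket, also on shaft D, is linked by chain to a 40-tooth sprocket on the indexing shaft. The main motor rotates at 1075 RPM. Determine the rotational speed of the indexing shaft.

the main motor → shaft B (belt, 4/6): 1075 ÷ 0.66667 = 1612.5 RPM
shaft B → shaft C (gear mesh, 64/32): 1612.5 ÷ 2 = 806.25 RPM
shaft C → shaft D (internal gear, 85/34): 806.25 ÷ 2.5 = 322.5 RPM
shaft D → the indexing shaft (chain, 40/16): 322.5 ÷ 2.5 = 129 RPM

129 RPM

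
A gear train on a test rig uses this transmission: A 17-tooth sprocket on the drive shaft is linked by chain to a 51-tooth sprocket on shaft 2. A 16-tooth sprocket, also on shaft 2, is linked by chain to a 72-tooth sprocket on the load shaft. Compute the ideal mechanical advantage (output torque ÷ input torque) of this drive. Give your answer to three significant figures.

Each stage contributes driven/driver: chain 51/17 = 3, chain 72/16 = 4.5.
Overall: 3 × 4.5 = 13.5.

13.5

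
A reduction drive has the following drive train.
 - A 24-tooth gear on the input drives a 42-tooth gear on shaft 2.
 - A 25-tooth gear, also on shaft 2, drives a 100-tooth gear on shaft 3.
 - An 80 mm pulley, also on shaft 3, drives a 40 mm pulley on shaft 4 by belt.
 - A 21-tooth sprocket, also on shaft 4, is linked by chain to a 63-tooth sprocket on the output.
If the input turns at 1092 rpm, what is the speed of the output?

Gear mesh: ratio = 42/24 = 1.75, so shaft 2 turns at 1092 / 1.75 = 624 rpm.
Gear mesh: ratio = 100/25 = 4, so shaft 3 turns at 624 / 4 = 156 rpm.
Belt: ratio = 40/80 = 0.5, so shaft 4 turns at 156 / 0.5 = 312 rpm.
Chain: ratio = 63/21 = 3, so the output turns at 312 / 3 = 104 rpm.

104 rpm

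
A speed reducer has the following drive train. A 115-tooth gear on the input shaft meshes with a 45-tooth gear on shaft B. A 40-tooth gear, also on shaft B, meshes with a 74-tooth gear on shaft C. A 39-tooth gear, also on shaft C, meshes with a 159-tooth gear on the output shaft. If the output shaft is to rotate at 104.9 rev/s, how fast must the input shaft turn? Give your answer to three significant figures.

Overall ratio R = 0.3913 × 1.85 × 4.0769 = 2.9513.
Required input speed = output speed × R = 104.9 × 2.9513 = 309.6 rev/s.

310 rev/s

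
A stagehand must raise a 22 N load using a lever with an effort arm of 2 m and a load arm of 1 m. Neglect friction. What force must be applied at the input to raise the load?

Lever MA = effort arm / load arm = 2/1 = 2.
Effort = load / MA = 22 / 2 = 11 N.

11 N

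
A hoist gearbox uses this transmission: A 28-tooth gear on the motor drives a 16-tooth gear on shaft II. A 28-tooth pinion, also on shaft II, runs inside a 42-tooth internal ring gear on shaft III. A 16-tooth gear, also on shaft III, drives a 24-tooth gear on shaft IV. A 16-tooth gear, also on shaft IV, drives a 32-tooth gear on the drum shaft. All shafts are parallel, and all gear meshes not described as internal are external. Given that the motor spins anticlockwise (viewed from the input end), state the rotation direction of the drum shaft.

clockwise

the motor → shaft II: external mesh, 1 reversal → CW.
shaft II → shaft III: internal mesh, same direction → CW.
shaft III → shaft IV: external mesh, 1 reversal → CCW.
shaft IV → the drum shaft: external mesh, 1 reversal → CW.
3 reversals in total — an odd number — so the drum shaft turns opposite to the motor.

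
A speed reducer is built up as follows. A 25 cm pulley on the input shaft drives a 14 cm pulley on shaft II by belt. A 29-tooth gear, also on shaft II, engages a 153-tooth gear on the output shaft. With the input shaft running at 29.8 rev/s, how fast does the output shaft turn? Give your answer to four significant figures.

10.09 rev/s

the input shaft → shaft II (belt, 14/25): 29.8 ÷ 0.56 = 53.214 rev/s
shaft II → the output shaft (gear mesh, 153/29): 53.214 ÷ 5.2759 = 10.086 rev/s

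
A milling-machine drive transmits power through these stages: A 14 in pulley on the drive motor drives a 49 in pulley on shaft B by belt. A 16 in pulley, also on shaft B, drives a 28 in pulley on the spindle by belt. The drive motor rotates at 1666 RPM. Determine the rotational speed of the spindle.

272 RPM

belt 49/14 = 3.5 → 1666/3.5 = 476 RPM
belt 28/16 = 1.75 → 476/1.75 = 272 RPM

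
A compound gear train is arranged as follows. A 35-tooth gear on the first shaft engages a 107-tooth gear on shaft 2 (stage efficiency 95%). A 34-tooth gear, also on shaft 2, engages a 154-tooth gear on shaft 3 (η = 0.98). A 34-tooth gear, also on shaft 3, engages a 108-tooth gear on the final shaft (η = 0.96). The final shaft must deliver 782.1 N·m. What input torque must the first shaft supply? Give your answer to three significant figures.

19.9 N·m

Overall ratio R = 3.0571 × 4.5294 × 3.1765 = 43.985; overall efficiency η = 0.95 × 0.98 × 0.96 = 0.8938.
Input torque = output torque / (R × η) = 782.1 / (43.985 × 0.8938) = 19.895 N·m.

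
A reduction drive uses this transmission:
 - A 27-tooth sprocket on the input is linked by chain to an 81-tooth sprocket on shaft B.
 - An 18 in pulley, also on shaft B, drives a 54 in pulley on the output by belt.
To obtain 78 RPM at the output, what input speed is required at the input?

Overall ratio R = 3 × 3 = 9.
Required input speed = output speed × R = 78 × 9 = 702 RPM.

702 RPM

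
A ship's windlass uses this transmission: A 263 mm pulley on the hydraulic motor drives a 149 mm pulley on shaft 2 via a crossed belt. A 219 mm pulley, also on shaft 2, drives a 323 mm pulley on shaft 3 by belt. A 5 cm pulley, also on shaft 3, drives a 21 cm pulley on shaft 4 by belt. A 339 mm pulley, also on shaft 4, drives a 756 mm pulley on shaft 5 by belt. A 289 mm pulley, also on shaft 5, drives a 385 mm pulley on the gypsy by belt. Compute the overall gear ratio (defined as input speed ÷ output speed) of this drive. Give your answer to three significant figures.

10.4

Each stage contributes driven/driver: belt 149/263 = 0.56654, belt 323/219 = 1.4749, belt 21/5 = 4.2, belt 756/339 = 2.2301, belt 385/289 = 1.3322.
Overall: 0.56654 × 1.4749 × 4.2 × 2.2301 × 1.3322 = 10.426.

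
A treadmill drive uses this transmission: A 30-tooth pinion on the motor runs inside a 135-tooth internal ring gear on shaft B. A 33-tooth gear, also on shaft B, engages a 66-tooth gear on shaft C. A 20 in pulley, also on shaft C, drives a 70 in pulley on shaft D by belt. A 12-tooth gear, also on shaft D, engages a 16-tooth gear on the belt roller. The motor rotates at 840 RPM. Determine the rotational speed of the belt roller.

20 RPM

internal gear 135/30 = 4.5 → 840/4.5 = 186.67 RPM
gear mesh 66/33 = 2 → 186.67/2 = 93.333 RPM
belt 70/20 = 3.5 → 93.333/3.5 = 26.667 RPM
gear mesh 16/12 = 1.3333 → 26.667/1.3333 = 20 RPM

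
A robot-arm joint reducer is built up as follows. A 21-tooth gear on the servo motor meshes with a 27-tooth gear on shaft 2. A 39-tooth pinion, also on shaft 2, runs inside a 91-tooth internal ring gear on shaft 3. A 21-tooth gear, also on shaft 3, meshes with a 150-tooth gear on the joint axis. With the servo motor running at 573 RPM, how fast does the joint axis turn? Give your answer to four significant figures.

Gear mesh: ratio = 27/21 = 1.2857, so shaft 2 turns at 573 / 1.2857 = 445.67 RPM.
Internal gear: ratio = 91/39 = 2.3333, so shaft 3 turns at 445.67 / 2.3333 = 191 RPM.
Gear mesh: ratio = 150/21 = 7.1429, so the joint axis turns at 191 / 7.1429 = 26.74 RPM.

26.74 RPM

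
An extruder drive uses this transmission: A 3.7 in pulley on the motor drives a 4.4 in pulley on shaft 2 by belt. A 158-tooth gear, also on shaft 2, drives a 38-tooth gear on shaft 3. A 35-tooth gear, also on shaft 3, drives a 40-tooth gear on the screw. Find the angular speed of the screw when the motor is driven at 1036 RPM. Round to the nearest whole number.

3169 RPM

Belt: ratio = 4.4/3.7 = 1.1892, so shaft 2 turns at 1036 / 1.1892 = 871.18 RPM.
Gear mesh: ratio = 38/158 = 0.24051, so shaft 3 turns at 871.18 / 0.24051 = 3622.3 RPM.
Gear mesh: ratio = 40/35 = 1.1429, so the screw turns at 3622.3 / 1.1429 = 3169.5 RPM.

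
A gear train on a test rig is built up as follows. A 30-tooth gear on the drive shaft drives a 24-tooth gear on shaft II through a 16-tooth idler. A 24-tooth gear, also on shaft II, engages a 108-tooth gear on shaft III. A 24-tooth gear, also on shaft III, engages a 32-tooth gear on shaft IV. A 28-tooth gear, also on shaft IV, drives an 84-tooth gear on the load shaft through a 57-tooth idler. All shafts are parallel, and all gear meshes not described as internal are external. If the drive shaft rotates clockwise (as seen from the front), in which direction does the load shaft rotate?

clockwise

the drive shaft → shaft II: driver → idler → driven is 2 external meshes, 2 reversals → CW.
shaft II → shaft III: external mesh, 1 reversal → CCW.
shaft III → shaft IV: external mesh, 1 reversal → CW.
shaft IV → the load shaft: driver → idler → driven is 2 external meshes, 2 reversals → CW.
6 reversals in total — an even number — so the load shaft turns the same way as the drive shaft.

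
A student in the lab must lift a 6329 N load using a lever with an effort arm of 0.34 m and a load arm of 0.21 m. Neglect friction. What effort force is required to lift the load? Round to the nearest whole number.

Lever MA = effort arm / load arm = 0.34/0.21 = 1.619.
Effort = load / MA = 6329 / 1.619 = 3909.1 N.

3909 N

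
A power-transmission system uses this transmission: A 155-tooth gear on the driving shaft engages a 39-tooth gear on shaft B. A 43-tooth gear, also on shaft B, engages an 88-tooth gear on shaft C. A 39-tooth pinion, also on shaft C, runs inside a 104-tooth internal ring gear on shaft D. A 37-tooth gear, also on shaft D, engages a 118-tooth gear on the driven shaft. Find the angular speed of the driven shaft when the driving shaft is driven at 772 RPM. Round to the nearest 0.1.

the driving shaft → shaft B (gear mesh, 39/155): 772 ÷ 0.25161 = 3068.2 RPM
shaft B → shaft C (gear mesh, 88/43): 3068.2 ÷ 2.0465 = 1499.2 RPM
shaft C → shaft D (internal gear, 104/39): 1499.2 ÷ 2.6667 = 562.21 RPM
shaft D → the driven shaft (gear mesh, 118/37): 562.21 ÷ 3.1892 = 176.29 RPM

176.3 RPM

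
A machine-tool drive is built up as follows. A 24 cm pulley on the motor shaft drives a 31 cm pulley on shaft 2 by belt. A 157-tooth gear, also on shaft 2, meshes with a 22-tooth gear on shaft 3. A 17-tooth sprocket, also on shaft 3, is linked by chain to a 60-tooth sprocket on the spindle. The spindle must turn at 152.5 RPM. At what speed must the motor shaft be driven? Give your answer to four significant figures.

Overall ratio R = 1.2917 × 0.14013 × 3.5294 = 0.63882.
Required input speed = output speed × R = 152.5 × 0.63882 = 97.419 RPM.

97.42 RPM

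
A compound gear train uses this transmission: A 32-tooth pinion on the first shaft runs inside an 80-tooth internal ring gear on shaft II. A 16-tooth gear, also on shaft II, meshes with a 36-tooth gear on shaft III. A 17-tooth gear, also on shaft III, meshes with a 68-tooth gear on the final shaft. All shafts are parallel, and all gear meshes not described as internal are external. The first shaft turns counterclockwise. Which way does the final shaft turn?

counterclockwise

the first shaft → shaft II: internal mesh, same direction → CCW.
shaft II → shaft III: external mesh, 1 reversal → CW.
shaft III → the final shaft: external mesh, 1 reversal → CCW.
2 reversals in total — an even number — so the final shaft turns the same way as the first shaft.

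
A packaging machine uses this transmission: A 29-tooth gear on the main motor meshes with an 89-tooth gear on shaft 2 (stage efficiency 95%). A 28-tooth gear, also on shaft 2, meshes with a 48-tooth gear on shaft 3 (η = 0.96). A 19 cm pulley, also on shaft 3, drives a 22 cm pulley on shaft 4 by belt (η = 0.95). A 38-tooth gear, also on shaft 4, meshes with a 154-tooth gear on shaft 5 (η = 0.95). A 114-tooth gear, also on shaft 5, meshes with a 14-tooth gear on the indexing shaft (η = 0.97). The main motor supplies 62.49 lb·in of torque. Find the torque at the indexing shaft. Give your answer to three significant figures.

gear mesh 89/29 = 3.069 → τ = 62.49·3.069·0.95 = 182.19 lb·in
gear mesh 48/28 = 1.7143 → τ = 182.19·1.7143·0.96 = 299.83 lb·in
belt 22/19 = 1.1579 → τ = 299.83·1.1579·0.95 = 329.82 lb·in
gear mesh 154/38 = 4.0526 → τ = 329.82·4.0526·0.95 = 1269.8 lb·in
gear mesh 14/114 = 0.12281 → τ = 1269.8·0.12281·0.97 = 151.26 lb·in

151 lb·in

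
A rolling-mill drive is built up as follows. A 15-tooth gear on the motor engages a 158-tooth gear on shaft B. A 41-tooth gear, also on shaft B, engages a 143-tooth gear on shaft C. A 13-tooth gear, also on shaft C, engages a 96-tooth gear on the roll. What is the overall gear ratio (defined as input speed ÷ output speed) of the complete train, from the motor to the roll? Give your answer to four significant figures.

Each stage contributes driven/driver: gear mesh 158/15 = 10.533, gear mesh 143/41 = 3.4878, gear mesh 96/13 = 7.3846.
Overall: 10.533 × 3.4878 × 7.3846 = 271.3.

271.3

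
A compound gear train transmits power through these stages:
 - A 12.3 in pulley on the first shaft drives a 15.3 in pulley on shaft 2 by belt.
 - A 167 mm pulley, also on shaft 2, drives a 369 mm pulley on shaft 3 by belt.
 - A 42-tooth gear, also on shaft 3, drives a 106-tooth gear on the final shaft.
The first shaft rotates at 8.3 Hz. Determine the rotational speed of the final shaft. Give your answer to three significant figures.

belt 15.3/12.3 = 1.2439 → 8.3/1.2439 = 6.6725 Hz
belt 369/167 = 2.2096 → 6.6725/2.2096 = 3.0198 Hz
gear mesh 106/42 = 2.5238 → 3.0198/2.5238 = 1.1965 Hz

1.20 Hz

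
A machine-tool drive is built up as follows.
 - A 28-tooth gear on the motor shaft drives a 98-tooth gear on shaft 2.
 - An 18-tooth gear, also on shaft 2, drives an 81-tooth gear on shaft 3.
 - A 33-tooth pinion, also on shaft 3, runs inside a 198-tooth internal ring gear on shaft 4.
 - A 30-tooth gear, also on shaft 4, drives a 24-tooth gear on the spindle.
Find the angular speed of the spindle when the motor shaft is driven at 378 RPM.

5 RPM

gear mesh 98/28 = 3.5 → 378/3.5 = 108 RPM
gear mesh 81/18 = 4.5 → 108/4.5 = 24 RPM
internal gear 198/33 = 6 → 24/6 = 4 RPM
gear mesh 24/30 = 0.8 → 4/0.8 = 5 RPM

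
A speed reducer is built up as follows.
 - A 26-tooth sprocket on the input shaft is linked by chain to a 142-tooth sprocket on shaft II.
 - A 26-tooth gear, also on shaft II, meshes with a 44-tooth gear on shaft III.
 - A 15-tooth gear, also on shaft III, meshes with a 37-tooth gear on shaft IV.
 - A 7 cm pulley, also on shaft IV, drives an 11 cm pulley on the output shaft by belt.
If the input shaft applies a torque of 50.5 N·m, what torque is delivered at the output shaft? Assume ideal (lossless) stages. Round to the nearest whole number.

Chain: ratio = 142/26 = 5.4615; torque at shaft II = 50.5 × 5.4615 = 275.81 N·m.
Gear mesh: ratio = 44/26 = 1.6923; torque at shaft III = 275.81 × 1.6923 = 466.75 N·m.
Gear mesh: ratio = 37/15 = 2.4667; torque at shaft IV = 466.75 × 2.4667 = 1151.3 N·m.
Belt: ratio = 11/7 = 1.5714; torque at the output shaft = 1151.3 × 1.5714 = 1809.2 N·m.

1809 N·m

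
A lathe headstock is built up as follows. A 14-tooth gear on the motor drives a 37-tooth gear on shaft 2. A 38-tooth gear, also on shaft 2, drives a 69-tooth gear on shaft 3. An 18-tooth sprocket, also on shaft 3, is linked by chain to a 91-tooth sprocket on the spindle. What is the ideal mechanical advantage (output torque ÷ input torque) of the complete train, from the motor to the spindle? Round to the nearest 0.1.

24.3

Each stage contributes driven/driver: gear mesh 37/14 = 2.6429, gear mesh 69/38 = 1.8158, chain 91/18 = 5.0556.
Overall: 2.6429 × 1.8158 × 5.0556 = 24.261.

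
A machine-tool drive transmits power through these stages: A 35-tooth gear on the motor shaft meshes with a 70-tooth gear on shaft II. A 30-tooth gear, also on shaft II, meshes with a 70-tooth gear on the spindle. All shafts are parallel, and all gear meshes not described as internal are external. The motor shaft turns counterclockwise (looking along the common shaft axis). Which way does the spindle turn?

counterclockwise

the motor shaft → shaft II: external mesh, 1 reversal → CW.
shaft II → the spindle: external mesh, 1 reversal → CCW.
2 reversals in total — an even number — so the spindle turns the same way as the motor shaft.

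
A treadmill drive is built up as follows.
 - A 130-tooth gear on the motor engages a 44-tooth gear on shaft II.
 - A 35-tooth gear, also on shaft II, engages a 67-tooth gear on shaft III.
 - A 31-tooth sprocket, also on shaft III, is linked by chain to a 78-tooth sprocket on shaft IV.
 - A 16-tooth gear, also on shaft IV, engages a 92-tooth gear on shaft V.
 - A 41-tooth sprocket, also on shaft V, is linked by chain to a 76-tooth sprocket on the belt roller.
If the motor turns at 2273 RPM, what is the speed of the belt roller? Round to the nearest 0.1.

130.8 RPM

the motor → shaft II (gear mesh, 44/130): 2273 ÷ 0.33846 = 6715.7 RPM
shaft II → shaft III (gear mesh, 67/35): 6715.7 ÷ 1.9143 = 3508.2 RPM
shaft III → shaft IV (chain, 78/31): 3508.2 ÷ 2.5161 = 1394.3 RPM
shaft IV → shaft V (gear mesh, 92/16): 1394.3 ÷ 5.75 = 242.48 RPM
shaft V → the belt roller (chain, 76/41): 242.48 ÷ 1.8537 = 130.81 RPM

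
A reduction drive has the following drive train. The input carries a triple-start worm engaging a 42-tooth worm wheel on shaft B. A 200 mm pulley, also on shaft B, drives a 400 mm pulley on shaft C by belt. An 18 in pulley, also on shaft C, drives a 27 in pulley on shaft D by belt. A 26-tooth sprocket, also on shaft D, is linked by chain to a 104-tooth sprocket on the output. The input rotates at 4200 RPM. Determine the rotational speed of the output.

25 RPM

Worm: ratio = 42/3 = 14, so shaft B turns at 4200 / 14 = 300 RPM.
Belt: ratio = 400/200 = 2, so shaft C turns at 300 / 2 = 150 RPM.
Belt: ratio = 27/18 = 1.5, so shaft D turns at 150 / 1.5 = 100 RPM.
Chain: ratio = 104/26 = 4, so the output turns at 100 / 4 = 25 RPM.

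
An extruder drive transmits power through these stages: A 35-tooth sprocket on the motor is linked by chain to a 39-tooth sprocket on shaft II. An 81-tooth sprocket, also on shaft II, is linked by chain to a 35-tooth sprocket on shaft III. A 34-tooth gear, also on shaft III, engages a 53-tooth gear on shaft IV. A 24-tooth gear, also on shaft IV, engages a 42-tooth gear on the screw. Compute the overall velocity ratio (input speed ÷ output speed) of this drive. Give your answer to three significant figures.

1.31

Each stage contributes driven/driver: chain 39/35 = 1.1143, chain 35/81 = 0.4321, gear mesh 53/34 = 1.5588, gear mesh 42/24 = 1.75.
Overall: 1.1143 × 0.4321 × 1.5588 × 1.75 = 1.3135.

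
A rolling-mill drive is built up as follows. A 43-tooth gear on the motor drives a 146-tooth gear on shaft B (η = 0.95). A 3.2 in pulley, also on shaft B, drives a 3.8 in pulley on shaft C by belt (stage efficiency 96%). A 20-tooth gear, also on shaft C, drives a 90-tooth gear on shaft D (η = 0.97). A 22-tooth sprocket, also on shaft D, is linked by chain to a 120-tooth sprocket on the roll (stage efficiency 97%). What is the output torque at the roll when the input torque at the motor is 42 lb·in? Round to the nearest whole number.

3567 lb·in

After the gear mesh (146/43): 42 × 3.3953 × 0.95 = 135.47 lb·in
After the belt (3.8/3.2): 135.47 × 1.1875 × 0.96 = 154.44 lb·in
After the gear mesh (90/20): 154.44 × 4.5 × 0.97 = 674.13 lb·in
After the chain (120/22): 674.13 × 5.4545 × 0.97 = 3566.8 lb·in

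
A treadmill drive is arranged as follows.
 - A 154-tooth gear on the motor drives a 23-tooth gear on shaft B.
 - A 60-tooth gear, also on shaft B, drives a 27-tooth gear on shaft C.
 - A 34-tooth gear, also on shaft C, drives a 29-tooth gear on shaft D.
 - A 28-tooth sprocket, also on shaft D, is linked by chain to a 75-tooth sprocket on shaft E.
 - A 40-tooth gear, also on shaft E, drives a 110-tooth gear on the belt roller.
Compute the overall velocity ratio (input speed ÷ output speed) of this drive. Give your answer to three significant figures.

Each stage contributes driven/driver: gear mesh 23/154 = 0.14935, gear mesh 27/60 = 0.45, gear mesh 29/34 = 0.85294, chain 75/28 = 2.6786, gear mesh 110/40 = 2.75.
Overall: 0.14935 × 0.45 × 0.85294 × 2.6786 × 2.75 = 0.42225.

0.422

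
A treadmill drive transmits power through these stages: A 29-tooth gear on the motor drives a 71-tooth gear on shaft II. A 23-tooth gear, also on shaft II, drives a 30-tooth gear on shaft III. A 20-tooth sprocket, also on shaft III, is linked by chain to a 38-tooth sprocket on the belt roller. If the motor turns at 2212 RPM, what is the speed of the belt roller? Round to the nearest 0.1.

Gear mesh: ratio = 71/29 = 2.4483, so shaft II turns at 2212 / 2.4483 = 903.49 RPM.
Gear mesh: ratio = 30/23 = 1.3043, so shaft III turns at 903.49 / 1.3043 = 692.68 RPM.
Chain: ratio = 38/20 = 1.9, so the belt roller turns at 692.68 / 1.9 = 364.57 RPM.

364.6 RPM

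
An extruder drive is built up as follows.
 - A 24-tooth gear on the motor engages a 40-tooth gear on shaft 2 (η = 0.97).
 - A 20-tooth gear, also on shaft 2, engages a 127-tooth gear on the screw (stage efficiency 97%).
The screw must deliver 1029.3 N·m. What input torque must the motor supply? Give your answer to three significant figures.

103 N·m

Overall ratio R = 1.6667 × 6.35 = 10.583; overall efficiency η = 0.97 × 0.97 = 0.9409.
Input torque = output torque / (R × η) = 1029.3 / (10.583 × 0.9409) = 103.37 N·m.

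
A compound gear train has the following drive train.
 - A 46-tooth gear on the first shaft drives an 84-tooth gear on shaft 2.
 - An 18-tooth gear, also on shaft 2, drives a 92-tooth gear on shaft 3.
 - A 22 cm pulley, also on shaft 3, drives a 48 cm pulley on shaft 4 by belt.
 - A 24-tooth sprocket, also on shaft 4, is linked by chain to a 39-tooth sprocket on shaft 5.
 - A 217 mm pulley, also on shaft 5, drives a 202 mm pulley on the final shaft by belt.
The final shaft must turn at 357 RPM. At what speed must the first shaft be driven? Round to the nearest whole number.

10997 RPM

Overall ratio R = 1.8261 × 5.1111 × 2.1818 × 1.625 × 0.93088 = 30.804.
Required input speed = output speed × R = 357 × 30.804 = 10997 RPM.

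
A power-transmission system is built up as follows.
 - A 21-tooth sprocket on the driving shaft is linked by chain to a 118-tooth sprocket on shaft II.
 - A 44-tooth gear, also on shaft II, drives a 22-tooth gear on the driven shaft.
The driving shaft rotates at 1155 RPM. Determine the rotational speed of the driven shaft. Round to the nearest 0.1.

chain 118/21 = 5.619 → 1155/5.619 = 205.55 RPM
gear mesh 22/44 = 0.5 → 205.55/0.5 = 411.1 RPM

411.1 RPM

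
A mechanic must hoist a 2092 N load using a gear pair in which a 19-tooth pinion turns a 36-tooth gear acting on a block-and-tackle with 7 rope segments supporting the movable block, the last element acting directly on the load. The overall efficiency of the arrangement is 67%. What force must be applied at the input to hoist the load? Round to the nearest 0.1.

235.4 N

Gear pair MA = 36/19 = 1.8947.
Block-and-tackle MA = number of supporting rope parts = 7.
Combined ideal MA = 1.8947 × 7 = 13.263.
Actual MA = 13.263 × 0.67 = 8.8863.
Effort = load / actual MA = 2092 / 8.8863 = 235.42 N.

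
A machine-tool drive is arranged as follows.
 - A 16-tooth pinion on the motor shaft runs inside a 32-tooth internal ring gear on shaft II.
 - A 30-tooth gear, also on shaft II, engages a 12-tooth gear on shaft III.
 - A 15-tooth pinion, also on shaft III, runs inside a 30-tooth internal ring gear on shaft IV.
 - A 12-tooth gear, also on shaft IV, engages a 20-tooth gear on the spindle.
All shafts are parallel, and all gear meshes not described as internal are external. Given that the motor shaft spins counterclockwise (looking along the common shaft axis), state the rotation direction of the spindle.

the motor shaft → shaft II: internal mesh, same direction → CCW.
shaft II → shaft III: external mesh, 1 reversal → CW.
shaft III → shaft IV: internal mesh, same direction → CW.
shaft IV → the spindle: external mesh, 1 reversal → CCW.
2 reversals in total — an even number — so the spindle turns the same way as the motor shaft.

counterclockwise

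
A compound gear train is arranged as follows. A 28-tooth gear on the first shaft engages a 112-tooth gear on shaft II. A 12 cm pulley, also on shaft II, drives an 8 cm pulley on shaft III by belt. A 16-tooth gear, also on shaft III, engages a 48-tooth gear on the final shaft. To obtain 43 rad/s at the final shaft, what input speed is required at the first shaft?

344 rad/s

Overall ratio R = 4 × 0.66667 × 3 = 8.
Required input speed = output speed × R = 43 × 8 = 344 rad/s.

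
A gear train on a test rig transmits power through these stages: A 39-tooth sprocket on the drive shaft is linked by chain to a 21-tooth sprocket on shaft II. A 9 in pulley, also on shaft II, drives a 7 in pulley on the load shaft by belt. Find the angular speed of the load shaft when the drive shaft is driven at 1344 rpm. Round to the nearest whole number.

3209 rpm

Chain: ratio = 21/39 = 0.53846, so shaft II turns at 1344 / 0.53846 = 2496 rpm.
Belt: ratio = 7/9 = 0.77778, so the load shaft turns at 2496 / 0.77778 = 3209.1 rpm.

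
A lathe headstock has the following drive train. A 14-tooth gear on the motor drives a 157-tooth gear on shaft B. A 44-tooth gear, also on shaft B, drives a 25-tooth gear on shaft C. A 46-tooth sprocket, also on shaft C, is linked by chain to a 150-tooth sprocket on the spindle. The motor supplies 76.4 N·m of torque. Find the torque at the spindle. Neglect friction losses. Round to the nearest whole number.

1587 N·m

Gear mesh: ratio = 157/14 = 11.214; torque at shaft B = 76.4 × 11.214 = 856.77 N·m.
Gear mesh: ratio = 25/44 = 0.56818; torque at shaft C = 856.77 × 0.56818 = 486.8 N·m.
Chain: ratio = 150/46 = 3.2609; torque at the spindle = 486.8 × 3.2609 = 1587.4 N·m.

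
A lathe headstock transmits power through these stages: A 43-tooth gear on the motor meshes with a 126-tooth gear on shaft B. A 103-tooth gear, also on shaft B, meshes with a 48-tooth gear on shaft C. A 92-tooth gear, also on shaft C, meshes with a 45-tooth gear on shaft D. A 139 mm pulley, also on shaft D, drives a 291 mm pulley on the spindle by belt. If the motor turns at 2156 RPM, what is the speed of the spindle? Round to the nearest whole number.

1542 RPM

the motor → shaft B (gear mesh, 126/43): 2156 ÷ 2.9302 = 735.78 RPM
shaft B → shaft C (gear mesh, 48/103): 735.78 ÷ 0.46602 = 1578.9 RPM
shaft C → shaft D (gear mesh, 45/92): 1578.9 ÷ 0.48913 = 3227.9 RPM
shaft D → the spindle (belt, 291/139): 3227.9 ÷ 2.0935 = 1541.8 RPM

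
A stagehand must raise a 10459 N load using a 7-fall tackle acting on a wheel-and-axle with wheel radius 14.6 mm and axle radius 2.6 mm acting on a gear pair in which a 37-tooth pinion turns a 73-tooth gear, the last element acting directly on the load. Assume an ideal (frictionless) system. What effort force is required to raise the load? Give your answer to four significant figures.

Block-and-tackle MA = number of supporting rope parts = 7.
Wheel-and-axle MA = R/r = 14.6/2.6 = 5.6154.
Gear pair MA = 73/37 = 1.973.
Combined ideal MA = 7 × 5.6154 × 1.973 = 77.553.
Effort = load / MA = 10459 / 77.553 = 134.86 N.

134.9 N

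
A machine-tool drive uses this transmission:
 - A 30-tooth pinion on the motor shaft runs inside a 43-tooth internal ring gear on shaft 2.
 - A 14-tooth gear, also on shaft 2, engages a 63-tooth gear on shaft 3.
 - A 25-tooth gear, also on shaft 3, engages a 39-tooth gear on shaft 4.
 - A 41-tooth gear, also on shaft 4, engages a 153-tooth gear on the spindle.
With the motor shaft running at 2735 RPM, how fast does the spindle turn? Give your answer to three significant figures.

72.8 RPM

the motor shaft → shaft 2 (internal gear, 43/30): 2735 ÷ 1.4333 = 1908.1 RPM
shaft 2 → shaft 3 (gear mesh, 63/14): 1908.1 ÷ 4.5 = 424.03 RPM
shaft 3 → shaft 4 (gear mesh, 39/25): 424.03 ÷ 1.56 = 271.81 RPM
shaft 4 → the spindle (gear mesh, 153/41): 271.81 ÷ 3.7317 = 72.839 RPM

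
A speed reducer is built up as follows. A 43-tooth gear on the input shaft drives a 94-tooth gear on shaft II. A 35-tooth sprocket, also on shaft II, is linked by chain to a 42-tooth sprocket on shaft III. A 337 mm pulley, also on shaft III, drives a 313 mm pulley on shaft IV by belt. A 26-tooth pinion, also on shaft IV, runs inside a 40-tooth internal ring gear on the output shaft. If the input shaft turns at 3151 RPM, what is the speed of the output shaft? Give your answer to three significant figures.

gear mesh 94/43 = 2.186 → 3151/2.186 = 1441.4 RPM
chain 42/35 = 1.2 → 1441.4/1.2 = 1201.2 RPM
belt 313/337 = 0.92878 → 1201.2/0.92878 = 1293.3 RPM
internal gear 40/26 = 1.5385 → 1293.3/1.5385 = 840.63 RPM

841 RPM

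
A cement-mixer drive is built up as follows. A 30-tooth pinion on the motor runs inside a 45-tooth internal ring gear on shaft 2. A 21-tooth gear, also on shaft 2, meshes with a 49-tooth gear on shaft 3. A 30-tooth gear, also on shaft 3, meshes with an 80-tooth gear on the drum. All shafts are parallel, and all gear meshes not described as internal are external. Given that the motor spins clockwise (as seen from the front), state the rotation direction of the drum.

the motor → shaft 2: internal mesh, same direction → CW.
shaft 2 → shaft 3: external mesh, 1 reversal → CCW.
shaft 3 → the drum: external mesh, 1 reversal → CW.
2 reversals in total — an even number — so the drum turns the same way as the motor.

clockwise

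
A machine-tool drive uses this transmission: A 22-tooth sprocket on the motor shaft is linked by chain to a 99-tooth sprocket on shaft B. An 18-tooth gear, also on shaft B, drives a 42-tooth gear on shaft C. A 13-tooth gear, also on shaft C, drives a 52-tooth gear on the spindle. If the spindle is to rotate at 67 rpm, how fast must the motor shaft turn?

Overall ratio R = 4.5 × 2.3333 × 4 = 42.
Required input speed = output speed × R = 67 × 42 = 2814 rpm.

2814 rpm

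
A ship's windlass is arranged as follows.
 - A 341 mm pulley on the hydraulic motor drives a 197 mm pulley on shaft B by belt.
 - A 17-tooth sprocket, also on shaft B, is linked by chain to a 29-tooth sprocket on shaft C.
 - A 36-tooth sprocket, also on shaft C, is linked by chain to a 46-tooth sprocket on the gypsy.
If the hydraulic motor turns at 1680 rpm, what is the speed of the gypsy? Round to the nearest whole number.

1334 rpm

the hydraulic motor → shaft B (belt, 197/341): 1680 ÷ 0.57771 = 2908 rpm
shaft B → shaft C (chain, 29/17): 2908 ÷ 1.7059 = 1704.7 rpm
shaft C → the gypsy (chain, 46/36): 1704.7 ÷ 1.2778 = 1334.1 rpm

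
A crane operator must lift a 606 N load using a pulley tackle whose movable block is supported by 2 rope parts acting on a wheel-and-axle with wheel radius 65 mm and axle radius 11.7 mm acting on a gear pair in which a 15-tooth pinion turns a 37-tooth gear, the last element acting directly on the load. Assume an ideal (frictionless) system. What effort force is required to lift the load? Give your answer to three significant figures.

Block-and-tackle MA = number of supporting rope parts = 2.
Wheel-and-axle MA = R/r = 65/11.7 = 5.5556.
Gear pair MA = 37/15 = 2.4667.
Combined ideal MA = 2 × 5.5556 × 2.4667 = 27.407.
Effort = load / MA = 606 / 27.407 = 22.111 N.

22.1 N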